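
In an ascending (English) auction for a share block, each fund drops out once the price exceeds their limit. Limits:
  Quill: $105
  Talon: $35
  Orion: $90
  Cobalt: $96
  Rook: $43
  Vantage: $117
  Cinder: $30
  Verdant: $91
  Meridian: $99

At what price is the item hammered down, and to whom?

Vantage wins at $105

Sorting limits: 117 (Vantage) > 105 (Quill) > 99 (Meridian) > 96 (Cobalt) > 91 (Verdant) > 90 (Orion) > …
Bidding ends when Quill exits at $105; Vantage takes it.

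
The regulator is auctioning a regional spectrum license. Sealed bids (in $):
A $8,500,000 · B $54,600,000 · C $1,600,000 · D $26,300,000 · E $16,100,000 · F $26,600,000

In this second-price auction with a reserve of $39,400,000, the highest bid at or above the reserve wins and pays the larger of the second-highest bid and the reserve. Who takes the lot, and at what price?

Bids in order: 54,600,000 (B) > 26,600,000 (F) > 26,300,000 (D) > 16,100,000 (E) > 8,500,000 (A) > 1,600,000 (C)
Highest eligible bid: B at $54,600,000.
max(second-highest $26,600,000, reserve $39,400,000) = $39,400,000.

B pays $39,400,000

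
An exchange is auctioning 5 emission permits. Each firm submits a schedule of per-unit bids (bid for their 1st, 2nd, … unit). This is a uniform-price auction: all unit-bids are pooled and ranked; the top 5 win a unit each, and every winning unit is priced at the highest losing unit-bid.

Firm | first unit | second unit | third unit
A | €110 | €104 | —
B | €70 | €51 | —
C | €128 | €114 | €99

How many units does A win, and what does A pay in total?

A: 2 units, pays €140

Merging the schedules and taking the best 5: 128 (C-1), 114 (C-2), 110 (A-1), 104 (A-2), 99 (C-3)
The (k+1)-th unit-bid is €70.
A wins 2 unit(s) at €70 each.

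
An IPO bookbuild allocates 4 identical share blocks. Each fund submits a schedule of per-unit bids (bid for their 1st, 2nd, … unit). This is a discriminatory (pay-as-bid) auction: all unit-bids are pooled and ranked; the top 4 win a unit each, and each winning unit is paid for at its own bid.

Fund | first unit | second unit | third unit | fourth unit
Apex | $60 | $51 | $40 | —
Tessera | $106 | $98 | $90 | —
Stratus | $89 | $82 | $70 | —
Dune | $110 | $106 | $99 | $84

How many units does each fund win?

Dune 3, Tessera 1

All unit-bids, highest first — top 4: 110 (Dune-1), 106 (Tessera-1), 106 (Dune-2), 99 (Dune-3)
Next rejected bid: $98 (not a price — pay-as-bid).
Allocation: Dune 3, Tessera 1.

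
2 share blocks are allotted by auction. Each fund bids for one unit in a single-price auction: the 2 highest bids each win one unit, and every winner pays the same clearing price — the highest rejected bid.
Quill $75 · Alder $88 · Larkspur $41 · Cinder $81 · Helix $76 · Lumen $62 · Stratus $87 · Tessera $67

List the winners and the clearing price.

Alder, Stratus; each pays $81

Ordering the bids: 88 (Alder), 87 (Stratus), 81 (Cinder), 76 (Helix), …
The 2 highest are Alder, Stratus.
Clearing price = highest rejected bid = $81.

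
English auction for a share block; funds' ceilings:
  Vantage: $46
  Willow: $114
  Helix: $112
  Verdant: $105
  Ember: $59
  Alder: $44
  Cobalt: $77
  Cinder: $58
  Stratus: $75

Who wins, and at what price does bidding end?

Willow wins at $112

Sorting limits: 114 (Willow) > 112 (Helix) > 105 (Verdant) > 77 (Cobalt) > 75 (Stratus) > 59 (Ember) > …
Helix is the last rival to drop out, at $112; Willow remains and wins at that price.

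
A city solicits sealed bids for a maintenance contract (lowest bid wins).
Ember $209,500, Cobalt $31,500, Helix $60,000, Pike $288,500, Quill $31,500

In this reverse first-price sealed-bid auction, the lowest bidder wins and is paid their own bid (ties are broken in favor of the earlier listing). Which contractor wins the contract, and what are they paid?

Cobalt is paid $31,500

Rule: the lowest bidder wins and is paid their own bid.
Bids in order: 31,500 (Cobalt) < 31,500 (Quill) < 60,000 (Helix) < 209,500 (Ember) < 288,500 (Pike)
Cobalt and Quill tie at $31,500; tie-break gives it to Cobalt.
First-price: Cobalt is paid what they bid, $31,500.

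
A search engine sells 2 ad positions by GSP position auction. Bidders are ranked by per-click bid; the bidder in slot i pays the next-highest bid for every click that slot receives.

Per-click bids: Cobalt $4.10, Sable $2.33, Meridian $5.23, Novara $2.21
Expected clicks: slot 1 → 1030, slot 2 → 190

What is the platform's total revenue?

Total revenue: $4665.70

Per-click bids in order: $5.23 (Meridian) > $4.10 (Cobalt) > $2.33 (Sable) > …
Slot 1: Meridian pays $4.10 × 1030 = $4223.00
Slot 2: Cobalt pays $2.33 × 190 = $442.70
Total = $4665.70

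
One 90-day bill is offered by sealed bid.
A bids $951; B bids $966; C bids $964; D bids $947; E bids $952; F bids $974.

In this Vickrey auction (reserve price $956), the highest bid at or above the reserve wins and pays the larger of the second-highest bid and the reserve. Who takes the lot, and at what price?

F pays $966

Bids ranked: 974 (F) > 966 (B) > 964 (C) > 952 (E) > 951 (A) > 947 (D)
F has the top bid at or above the reserve ($974).
Second-highest bid $966 exceeds the reserve $956 → payment $966.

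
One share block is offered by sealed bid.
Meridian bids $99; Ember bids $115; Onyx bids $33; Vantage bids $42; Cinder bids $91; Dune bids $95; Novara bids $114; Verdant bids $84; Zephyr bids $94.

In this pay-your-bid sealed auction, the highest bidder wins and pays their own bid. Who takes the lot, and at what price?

Ember pays $115

Bids in order: 115 (Ember) > 114 (Novara) > 99 (Meridian) > 95 (Dune) > 94 (Zephyr) > 91 (Cinder) > …
First-price: Ember pays what they bid, $115.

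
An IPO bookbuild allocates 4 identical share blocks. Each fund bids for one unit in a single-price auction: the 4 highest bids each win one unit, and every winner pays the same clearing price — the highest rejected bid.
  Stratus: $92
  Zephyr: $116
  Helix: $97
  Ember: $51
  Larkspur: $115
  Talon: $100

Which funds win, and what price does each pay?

Bids ranked high→low: 116 (Zephyr), 115 (Larkspur), 100 (Talon), 97 (Helix), 92 (Stratus), 51 (Ember)
Top 4: Zephyr, Larkspur, Talon, Helix.
Highest unsuccessful bid: $92 → clearing price.

Zephyr, Larkspur, Talon, Helix; each pays $92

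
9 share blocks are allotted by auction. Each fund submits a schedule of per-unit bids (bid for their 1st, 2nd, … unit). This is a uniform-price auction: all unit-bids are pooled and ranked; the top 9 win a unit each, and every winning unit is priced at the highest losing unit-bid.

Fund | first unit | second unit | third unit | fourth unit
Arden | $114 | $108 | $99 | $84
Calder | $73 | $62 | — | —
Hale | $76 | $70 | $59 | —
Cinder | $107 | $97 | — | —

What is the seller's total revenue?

Total revenue: $558

Pooled unit-bids ranked (top 9): 114 (Arden-1), 108 (Arden-2), 107 (Cinder-1), 99 (Arden-3), 97 (Cinder-2), 84 (Arden-4), 76 (Hale-1), 73 (Calder-1), 70 (Hale-2)
Highest rejected unit-bid = $62.
Allocation: Arden 4, Calder 1, Cinder 2, Hale 2. Every unit priced at $62.
Revenue = 9 × 62 = $558.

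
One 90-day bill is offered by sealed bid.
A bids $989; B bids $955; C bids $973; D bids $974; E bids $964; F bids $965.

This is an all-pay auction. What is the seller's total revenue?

Total revenue: $5,820

Sorting bids: 989 (A) > 974 (D) > 973 (C) > 965 (F) > 964 (E) > 955 (B)
A wins with the top bid; all bids are sunk regardless.
Every bidder forfeits their bid regardless of winning.
Revenue = 989 + 955 + 973 + 974 + 964 + 965 = $5,820.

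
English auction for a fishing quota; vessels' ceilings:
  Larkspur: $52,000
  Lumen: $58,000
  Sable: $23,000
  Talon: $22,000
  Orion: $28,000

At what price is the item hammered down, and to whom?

Lumen wins at $52,000

Limits in order: 58,000 (Lumen) > 52,000 (Larkspur) > 28,000 (Orion) > 23,000 (Sable) > 22,000 (Talon)
Larkspur is the last rival to drop out, at $52,000; Lumen remains and wins at that price.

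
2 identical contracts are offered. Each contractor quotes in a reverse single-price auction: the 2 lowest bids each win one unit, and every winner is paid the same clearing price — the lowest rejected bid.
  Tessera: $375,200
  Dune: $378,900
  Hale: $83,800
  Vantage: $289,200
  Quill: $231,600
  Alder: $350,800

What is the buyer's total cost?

Sorting: 83,800 (Hale), 231,600 (Quill), 289,200 (Vantage), 350,800 (Alder), …
Lowest 2: Hale, Quill.
Lowest unsuccessful bid: $289,200 → clearing price.
Total cost = 2 × $289,200 = $578,400.

Total cost: $578,400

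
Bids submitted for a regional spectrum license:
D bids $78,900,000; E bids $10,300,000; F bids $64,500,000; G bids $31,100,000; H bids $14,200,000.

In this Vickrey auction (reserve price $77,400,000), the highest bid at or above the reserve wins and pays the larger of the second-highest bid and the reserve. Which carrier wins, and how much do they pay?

D pays $77,400,000

Vickrey auction (reserve price $77,400,000): the highest bid at or above the reserve wins and pays the larger of the second-highest bid and the reserve.
Bids ranked: 78,900,000 (D) > 64,500,000 (F) > 31,100,000 (G) > 14,200,000 (H) > 10,300,000 (E)
Highest eligible bid: D at $78,900,000.
Second-highest bid $64,500,000 is below the reserve $77,400,000, so the reserve binds → payment $77,400,000.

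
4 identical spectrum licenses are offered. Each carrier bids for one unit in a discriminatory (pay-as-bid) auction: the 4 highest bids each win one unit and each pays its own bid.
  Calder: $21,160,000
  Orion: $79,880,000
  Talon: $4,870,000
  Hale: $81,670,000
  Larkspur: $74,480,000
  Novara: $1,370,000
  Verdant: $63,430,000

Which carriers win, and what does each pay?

Ordering the bids: 81,670,000 (Hale), 79,880,000 (Orion), 74,480,000 (Larkspur), 63,430,000 (Verdant), 21,160,000 (Calder), 4,870,000 (Talon), …
Top 4: Hale, Orion, Larkspur, Verdant.
Each winner pays its own bid: Hale $81,670,000, Orion $79,880,000, Larkspur $74,480,000, Verdant $63,430,000.

Hale $81,670,000, Orion $79,880,000, Larkspur $74,480,000, Verdant $63,430,000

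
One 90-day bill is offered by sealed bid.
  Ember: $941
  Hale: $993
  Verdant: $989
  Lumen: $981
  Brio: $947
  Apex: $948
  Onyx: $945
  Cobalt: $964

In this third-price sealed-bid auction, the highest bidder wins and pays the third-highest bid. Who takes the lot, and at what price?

Hale pays $981

Rule: the highest bidder wins and pays the third-highest bid.
Bids ranked: 993 (Hale) > 989 (Verdant) > 981 (Lumen) > 964 (Cobalt) > 948 (Apex) > 947 (Brio) > …
Hale wins; payment is bid #3 in the ranking = $981.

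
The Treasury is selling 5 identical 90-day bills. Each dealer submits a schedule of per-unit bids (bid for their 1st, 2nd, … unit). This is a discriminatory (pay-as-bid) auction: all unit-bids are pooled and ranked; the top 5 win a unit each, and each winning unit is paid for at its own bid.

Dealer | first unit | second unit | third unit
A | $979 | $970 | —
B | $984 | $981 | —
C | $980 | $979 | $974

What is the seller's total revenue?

Total revenue: $4,903

Merging the schedules and taking the best 5: 984 (B-1), 981 (B-2), 980 (C-1), 979 (A-1), 979 (C-2)
Next rejected bid: $974 (not a price — pay-as-bid).
Each winning unit pays its own bid.
Revenue = 984 + 981 + 980 + 979 + 979 = $4,903.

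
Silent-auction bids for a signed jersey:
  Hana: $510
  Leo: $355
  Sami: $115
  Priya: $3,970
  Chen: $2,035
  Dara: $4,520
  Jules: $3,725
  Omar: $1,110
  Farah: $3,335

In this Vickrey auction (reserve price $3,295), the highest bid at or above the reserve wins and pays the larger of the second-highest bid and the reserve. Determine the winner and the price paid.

Bids in order: 4,520 (Dara) > 3,970 (Priya) > 3,725 (Jules) > 3,335 (Farah) > 2,035 (Chen) > 1,110 (Omar) > …
Dara has the top bid at or above the reserve ($4,520).
Second-highest bid $3,970 exceeds the reserve $3,295 → payment $3,970.

Dara pays $3,970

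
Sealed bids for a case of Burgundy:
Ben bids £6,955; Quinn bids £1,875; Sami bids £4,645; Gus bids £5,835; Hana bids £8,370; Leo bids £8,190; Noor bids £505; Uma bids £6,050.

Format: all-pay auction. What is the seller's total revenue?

Total revenue: £42,425

Bids ranked: 8,370 (Hana) > 8,190 (Leo) > 6,955 (Ben) > 6,050 (Uma) > 5,835 (Gus) > 4,645 (Sami) > …
Hana wins with the top bid; all bids are sunk regardless.
Every bidder forfeits their bid regardless of winning.
Revenue = 6,955 + 1,875 + 4,645 + 5,835 + 8,370 + 8,190 + 505 + 6,050 = £42,425.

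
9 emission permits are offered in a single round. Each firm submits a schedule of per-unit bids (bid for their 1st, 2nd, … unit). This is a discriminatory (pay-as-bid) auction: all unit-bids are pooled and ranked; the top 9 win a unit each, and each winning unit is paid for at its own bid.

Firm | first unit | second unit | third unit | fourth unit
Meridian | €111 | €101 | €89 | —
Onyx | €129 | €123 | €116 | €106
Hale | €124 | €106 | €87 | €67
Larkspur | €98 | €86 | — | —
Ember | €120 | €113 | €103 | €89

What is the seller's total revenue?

Merging the schedules and taking the best 9: 129 (Onyx-1), 124 (Hale-1), 123 (Onyx-2), 120 (Ember-1), 116 (Onyx-3), 113 (Ember-2), 111 (Meridian-1), 106 (Onyx-4), 106 (Hale-2)
Next rejected bid: €103 (not a price — pay-as-bid).
Each winning unit pays its own bid.
Revenue = 129 + 124 + 123 + 120 + 116 + 113 + 111 + 106 + 106 = €1,048.

Total revenue: €1,048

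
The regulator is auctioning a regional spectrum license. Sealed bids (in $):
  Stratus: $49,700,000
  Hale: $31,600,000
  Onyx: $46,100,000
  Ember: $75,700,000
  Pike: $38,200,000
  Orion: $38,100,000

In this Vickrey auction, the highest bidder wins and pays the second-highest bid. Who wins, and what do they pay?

Ember pays $49,700,000

Bids in order: 75,700,000 (Ember) > 49,700,000 (Stratus) > 46,100,000 (Onyx) > 38,200,000 (Pike) > 38,100,000 (Orion) > 31,600,000 (Hale)
Ember is highest; pays the second-highest bid, $49,700,000.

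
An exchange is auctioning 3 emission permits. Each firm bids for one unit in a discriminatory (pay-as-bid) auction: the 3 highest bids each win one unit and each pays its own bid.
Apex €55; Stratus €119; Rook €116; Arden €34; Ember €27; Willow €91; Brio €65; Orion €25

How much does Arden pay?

Arden pays €0

Sorting: 119 (Stratus), 116 (Rook), 91 (Willow), 65 (Brio), 55 (Apex), …
Top 3: Stratus, Rook, Willow.
Arden does not win → €0.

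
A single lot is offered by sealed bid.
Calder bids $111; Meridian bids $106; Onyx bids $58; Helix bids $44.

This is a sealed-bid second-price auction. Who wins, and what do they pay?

Calder pays $106

Rule: the highest bidder wins and pays the second-highest bid.
Bids ranked: 111 (Calder) > 106 (Meridian) > 58 (Onyx) > 44 (Helix)
Calder wins with the highest bid; price is set by the runner-up at $106.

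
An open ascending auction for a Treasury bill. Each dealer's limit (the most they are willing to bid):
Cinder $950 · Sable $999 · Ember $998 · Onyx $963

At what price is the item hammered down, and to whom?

Sable wins at $998

Limits in order: 999 (Sable) > 998 (Ember) > 963 (Onyx) > 950 (Cinder)
Ember is the last rival to drop out, at $998; Sable remains and wins at that price.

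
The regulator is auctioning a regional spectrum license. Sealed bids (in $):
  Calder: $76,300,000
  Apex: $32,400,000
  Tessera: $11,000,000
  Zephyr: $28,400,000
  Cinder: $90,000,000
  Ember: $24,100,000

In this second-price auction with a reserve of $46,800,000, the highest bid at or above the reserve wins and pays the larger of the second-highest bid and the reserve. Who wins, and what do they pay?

Bids ranked: 90,000,000 (Cinder) > 76,300,000 (Calder) > 32,400,000 (Apex) > 28,400,000 (Zephyr) > 24,100,000 (Ember) > 11,000,000 (Tessera)
Highest eligible bid: Cinder at $90,000,000.
Second-highest bid $76,300,000 exceeds the reserve $46,800,000 → payment $76,300,000.

Cinder pays $76,300,000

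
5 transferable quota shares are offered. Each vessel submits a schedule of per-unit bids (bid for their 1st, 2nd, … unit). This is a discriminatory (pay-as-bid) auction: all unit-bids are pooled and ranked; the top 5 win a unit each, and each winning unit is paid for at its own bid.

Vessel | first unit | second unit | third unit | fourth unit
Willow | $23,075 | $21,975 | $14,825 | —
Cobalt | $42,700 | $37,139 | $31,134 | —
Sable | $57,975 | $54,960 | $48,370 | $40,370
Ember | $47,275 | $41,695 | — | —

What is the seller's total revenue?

Total revenue: $251,280

Pooled unit-bids ranked (top 5): 57,975 (Sable-1), 54,960 (Sable-2), 48,370 (Sable-3), 47,275 (Ember-1), 42,700 (Cobalt-1)
Next rejected bid: $41,695 (not a price — pay-as-bid).
Each winning unit pays its own bid.
Revenue = 57,975 + 54,960 + 48,370 + 47,275 + 42,700 = $251,280.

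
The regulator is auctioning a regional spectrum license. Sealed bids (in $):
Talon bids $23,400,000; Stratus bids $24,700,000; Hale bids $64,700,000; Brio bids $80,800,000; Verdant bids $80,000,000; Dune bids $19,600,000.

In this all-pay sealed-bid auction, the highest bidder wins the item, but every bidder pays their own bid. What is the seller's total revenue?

Total revenue: $293,200,000

Sorting bids: 80,800,000 (Brio) > 80,000,000 (Verdant) > 64,700,000 (Hale) > 24,700,000 (Stratus) > 23,400,000 (Talon) > 19,600,000 (Dune)
Every bidder forfeits their bid regardless of winning.
Revenue = 23,400,000 + 24,700,000 + 64,700,000 + 80,800,000 + 80,000,000 + 19,600,000 = $293,200,000.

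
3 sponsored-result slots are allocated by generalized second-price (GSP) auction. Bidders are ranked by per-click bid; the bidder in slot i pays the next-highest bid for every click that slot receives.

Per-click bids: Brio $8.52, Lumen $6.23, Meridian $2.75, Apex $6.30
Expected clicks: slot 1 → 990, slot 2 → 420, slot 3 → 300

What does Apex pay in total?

Apex pays $2616.60

Sorting advertisers: $8.52 (Brio) > $6.30 (Apex) > $6.23 (Lumen) > $2.75 (Meridian)
Apex holds slot 2 → pays next bid $6.23 × 420 clicks = $2616.60.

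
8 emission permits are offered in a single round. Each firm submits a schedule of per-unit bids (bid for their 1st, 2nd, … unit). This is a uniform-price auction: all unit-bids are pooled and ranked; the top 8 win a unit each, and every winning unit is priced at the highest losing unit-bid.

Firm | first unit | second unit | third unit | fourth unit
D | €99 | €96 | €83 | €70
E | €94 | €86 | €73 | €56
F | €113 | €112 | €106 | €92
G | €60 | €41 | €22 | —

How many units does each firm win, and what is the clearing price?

D 2, E 2, F 4; clearing price €83

All unit-bids, highest first — top 8: 113 (F-1), 112 (F-2), 106 (F-3), 99 (D-1), 96 (D-2), 94 (E-1), 92 (F-4), 86 (E-2)
First bid not allocated: €83.
Allocation: D 2, E 2, F 4.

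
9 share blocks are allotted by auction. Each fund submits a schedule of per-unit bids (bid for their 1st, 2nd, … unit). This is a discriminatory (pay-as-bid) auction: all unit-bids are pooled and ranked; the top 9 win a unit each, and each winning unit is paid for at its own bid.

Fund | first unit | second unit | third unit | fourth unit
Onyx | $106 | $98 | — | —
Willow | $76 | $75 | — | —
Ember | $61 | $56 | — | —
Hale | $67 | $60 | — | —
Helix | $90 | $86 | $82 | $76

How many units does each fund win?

Hale 1, Helix 4, Onyx 2, Willow 2

Merging the schedules and taking the best 9: 106 (Onyx-1), 98 (Onyx-2), 90 (Helix-1), 86 (Helix-2), 82 (Helix-3), 76 (Willow-1), 76 (Helix-4), 75 (Willow-2), 67 (Hale-1)
Next rejected bid: $61 (not a price — pay-as-bid).
Allocation: Hale 1, Helix 4, Onyx 2, Willow 2.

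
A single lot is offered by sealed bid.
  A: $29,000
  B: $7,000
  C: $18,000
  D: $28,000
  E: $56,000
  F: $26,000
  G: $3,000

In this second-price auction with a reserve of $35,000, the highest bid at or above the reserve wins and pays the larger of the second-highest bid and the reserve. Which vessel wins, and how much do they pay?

Rule: the highest bid at or above the reserve wins and pays the larger of the second-highest bid and the reserve.
Bids in order: 56,000 (E) > 29,000 (A) > 28,000 (D) > 26,000 (F) > 18,000 (C) > 7,000 (B) > …
E has the top bid at or above the reserve ($56,000).
Second-highest bid $29,000 is below the reserve $35,000, so the reserve binds → payment $35,000.

E pays $35,000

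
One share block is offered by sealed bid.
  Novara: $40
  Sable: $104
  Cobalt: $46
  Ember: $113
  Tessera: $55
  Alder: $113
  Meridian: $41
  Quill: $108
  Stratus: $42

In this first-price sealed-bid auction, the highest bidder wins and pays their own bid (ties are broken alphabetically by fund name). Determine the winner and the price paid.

Alder pays $113

Rule: the highest bidder wins and pays their own bid.
Bids in order: 113 (Alder) > 113 (Ember) > 108 (Quill) > 104 (Sable) > 55 (Tessera) > 46 (Cobalt) > …
Tie at $113 → Alder wins by tie-break.
Alder has the highest bid and pays exactly that: $113.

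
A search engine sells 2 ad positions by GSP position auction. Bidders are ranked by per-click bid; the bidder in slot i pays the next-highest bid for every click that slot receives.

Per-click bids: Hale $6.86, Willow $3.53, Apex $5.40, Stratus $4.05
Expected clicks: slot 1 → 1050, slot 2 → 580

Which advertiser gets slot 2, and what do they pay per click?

Apex; $4.05 per click

Per-click bids in order: $6.86 (Hale) > $5.40 (Apex) > $4.05 (Stratus) > …
Slot 2 goes to the second-ranked bidder, Apex, who pays the next bid down: $4.05/click.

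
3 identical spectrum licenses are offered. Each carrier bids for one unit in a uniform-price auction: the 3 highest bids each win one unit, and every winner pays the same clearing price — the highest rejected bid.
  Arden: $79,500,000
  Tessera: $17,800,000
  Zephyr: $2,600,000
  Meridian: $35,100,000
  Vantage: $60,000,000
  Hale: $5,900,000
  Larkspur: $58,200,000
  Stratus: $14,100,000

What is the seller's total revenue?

Bids ranked high→low: 79,500,000 (Arden), 60,000,000 (Vantage), 58,200,000 (Larkspur), 35,100,000 (Meridian), 17,800,000 (Tessera), …
The 3 highest are Arden, Vantage, Larkspur.
Clearing price = highest rejected bid = $35,100,000.
Total revenue = 3 × $35,100,000 = $105,300,000.

Total revenue: $105,300,000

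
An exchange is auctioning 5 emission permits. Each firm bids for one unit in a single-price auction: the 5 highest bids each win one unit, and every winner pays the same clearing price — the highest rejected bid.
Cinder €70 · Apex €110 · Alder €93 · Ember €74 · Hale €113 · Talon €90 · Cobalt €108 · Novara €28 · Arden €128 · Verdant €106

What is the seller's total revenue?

Total revenue: €465

Sorting: 128 (Arden), 113 (Hale), 110 (Apex), 108 (Cobalt), 106 (Verdant), 93 (Alder), 90 (Talon), …
The 5 highest are Arden, Hale, Apex, Cobalt, Verdant.
First losing bid is Alder's €93, which sets the uniform price.
Total revenue = 5 × €93 = €465.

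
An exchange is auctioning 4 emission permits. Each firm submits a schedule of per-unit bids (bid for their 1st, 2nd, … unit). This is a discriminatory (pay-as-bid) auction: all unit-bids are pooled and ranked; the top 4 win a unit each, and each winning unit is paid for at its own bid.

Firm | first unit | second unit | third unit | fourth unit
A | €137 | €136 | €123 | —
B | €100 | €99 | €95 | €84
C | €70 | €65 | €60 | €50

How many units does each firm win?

Merging the schedules and taking the best 4: 137 (A-1), 136 (A-2), 123 (A-3), 100 (B-1)
Next rejected bid: €99 (not a price — pay-as-bid).
Allocation: A 3, B 1.

A 3, B 1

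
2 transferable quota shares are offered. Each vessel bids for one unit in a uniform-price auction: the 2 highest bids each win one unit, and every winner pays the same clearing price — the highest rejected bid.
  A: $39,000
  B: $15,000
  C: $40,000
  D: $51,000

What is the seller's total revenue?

Total revenue: $78,000

Bids ranked high→low: 51,000 (D), 40,000 (C), 39,000 (A), 15,000 (B)
The 2 highest are D, C.
Clearing price = highest rejected bid = $39,000.
Total revenue = 2 × $39,000 = $78,000.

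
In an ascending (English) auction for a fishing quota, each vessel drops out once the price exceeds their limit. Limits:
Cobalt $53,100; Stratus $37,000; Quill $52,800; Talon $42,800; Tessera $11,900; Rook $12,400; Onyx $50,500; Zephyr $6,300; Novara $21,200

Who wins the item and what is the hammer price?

Cobalt wins at $52,800

Sorting limits: 53,100 (Cobalt) > 52,800 (Quill) > 50,500 (Onyx) > 42,800 (Talon) > 37,000 (Stratus) > 21,200 (Novara) > …
Once the price passes $52,800, only Cobalt is left; the hammer falls at Quill's limit of $52,800.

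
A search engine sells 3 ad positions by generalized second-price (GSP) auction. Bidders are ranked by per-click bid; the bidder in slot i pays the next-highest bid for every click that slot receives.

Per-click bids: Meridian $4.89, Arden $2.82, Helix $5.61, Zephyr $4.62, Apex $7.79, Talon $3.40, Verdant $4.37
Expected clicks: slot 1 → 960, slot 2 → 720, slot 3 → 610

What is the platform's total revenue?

Per-click bids in order: $7.79 (Apex) > $5.61 (Helix) > $4.89 (Meridian) > $4.62 (Zephyr) > …
Slot 1: Apex pays $5.61 × 960 = $5385.60
Slot 2: Helix pays $4.89 × 720 = $3520.80
Slot 3: Meridian pays $4.62 × 610 = $2818.20
Total = $11724.60

Total revenue: $11724.60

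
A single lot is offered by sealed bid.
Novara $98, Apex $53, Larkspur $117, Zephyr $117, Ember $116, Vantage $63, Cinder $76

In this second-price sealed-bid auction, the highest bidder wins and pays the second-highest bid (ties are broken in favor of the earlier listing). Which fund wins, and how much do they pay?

Second-price sealed-bid auction: the highest bidder wins and pays the second-highest bid.
Bids ranked: 117 (Larkspur) > 117 (Zephyr) > 116 (Ember) > 98 (Novara) > 76 (Cinder) > 63 (Vantage) > …
Tie at $117 → Larkspur wins by tie-break.
Second-price: Larkspur pays Zephyr's bid of $117.

Larkspur pays $117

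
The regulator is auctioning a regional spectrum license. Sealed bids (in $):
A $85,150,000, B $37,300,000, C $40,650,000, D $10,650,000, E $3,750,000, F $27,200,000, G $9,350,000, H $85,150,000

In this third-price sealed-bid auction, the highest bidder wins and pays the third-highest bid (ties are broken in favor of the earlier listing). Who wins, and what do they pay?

Rule: the highest bidder wins and pays the third-highest bid.
Bids in order: 85,150,000 (A) > 85,150,000 (H) > 40,650,000 (C) > 37,300,000 (B) > 27,200,000 (F) > 10,650,000 (D) > …
A and H tie at $85,150,000; tie-break gives it to A.
A is highest; pays the third-highest bid, $40,650,000.

A pays $40,650,000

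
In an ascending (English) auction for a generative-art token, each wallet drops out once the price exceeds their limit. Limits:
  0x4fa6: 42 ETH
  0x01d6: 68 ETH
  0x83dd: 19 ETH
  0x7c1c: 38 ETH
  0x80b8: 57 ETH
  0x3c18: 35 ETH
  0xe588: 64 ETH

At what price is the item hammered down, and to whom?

0x01d6 wins at 64 ETH

Rule: the price rises until one bidder remains; the winner pays the price at which the last rival dropped out.
Sorting limits: 68 (0x01d6) > 64 (0xe588) > 57 (0x80b8) > 42 (0x4fa6) > 38 (0x7c1c) > 35 (0x3c18) > …
Bidding ends when 0xe588 exits at 64 ETH; 0x01d6 takes it.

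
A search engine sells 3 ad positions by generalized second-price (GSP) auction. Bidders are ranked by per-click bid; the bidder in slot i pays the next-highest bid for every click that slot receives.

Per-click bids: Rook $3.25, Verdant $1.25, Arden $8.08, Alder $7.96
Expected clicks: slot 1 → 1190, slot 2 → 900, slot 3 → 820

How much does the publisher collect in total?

Total revenue: $13422.40

Per-click bids in order: $8.08 (Arden) > $7.96 (Alder) > $3.25 (Rook) > $1.25 (Verdant)
Slot 1: Arden pays $7.96 × 1190 = $9472.40
Slot 2: Alder pays $3.25 × 900 = $2925.00
Slot 3: Rook pays $1.25 × 820 = $1025.00
Total = $13422.40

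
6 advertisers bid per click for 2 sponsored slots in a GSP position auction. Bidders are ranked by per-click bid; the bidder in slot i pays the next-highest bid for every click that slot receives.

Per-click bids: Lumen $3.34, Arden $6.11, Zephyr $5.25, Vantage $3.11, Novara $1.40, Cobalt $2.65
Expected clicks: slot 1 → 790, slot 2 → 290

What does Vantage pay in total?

Vantage pays $0.00

Sorting advertisers: $6.11 (Arden) > $5.25 (Zephyr) > $3.34 (Lumen) > …
Vantage ranks below slot 2 → no slot, pays nothing.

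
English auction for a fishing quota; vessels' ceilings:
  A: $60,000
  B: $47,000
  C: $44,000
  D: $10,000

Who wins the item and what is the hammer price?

A wins at $47,000

Open ascending-bid auction: the price rises until one bidder remains; the winner pays the price at which the last rival dropped out.
Sorting limits: 60,000 (A) > 47,000 (B) > 44,000 (C) > 10,000 (D)
B is the last rival to drop out, at $47,000; A remains and wins at that price.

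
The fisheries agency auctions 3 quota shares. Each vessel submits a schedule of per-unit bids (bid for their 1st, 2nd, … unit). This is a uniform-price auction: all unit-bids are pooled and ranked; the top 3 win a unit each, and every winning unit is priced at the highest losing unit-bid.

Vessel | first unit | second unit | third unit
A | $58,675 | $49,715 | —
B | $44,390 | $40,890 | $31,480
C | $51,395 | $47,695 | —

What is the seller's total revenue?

Total revenue: $143,085

Merging the schedules and taking the best 3: 58,675 (A-1), 51,395 (C-1), 49,715 (A-2)
Highest rejected unit-bid = $47,695.
Allocation: A 2, C 1. Every unit priced at $47,695.
Revenue = 3 × 47,695 = $143,085.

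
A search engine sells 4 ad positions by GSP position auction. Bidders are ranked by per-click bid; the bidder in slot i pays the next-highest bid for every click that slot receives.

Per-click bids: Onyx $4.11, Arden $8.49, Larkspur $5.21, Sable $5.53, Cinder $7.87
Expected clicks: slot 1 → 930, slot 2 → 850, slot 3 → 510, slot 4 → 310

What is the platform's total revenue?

Total revenue: $15950.80

Sorting advertisers: $8.49 (Arden) > $7.87 (Cinder) > $5.53 (Sable) > $5.21 (Larkspur) > $4.11 (Onyx)
Slot 1: Arden pays $7.87 × 930 = $7319.10
Slot 2: Cinder pays $5.53 × 850 = $4700.50
Slot 3: Sable pays $5.21 × 510 = $2657.10
Slot 4: Larkspur pays $4.11 × 310 = $1274.10
Total = $15950.80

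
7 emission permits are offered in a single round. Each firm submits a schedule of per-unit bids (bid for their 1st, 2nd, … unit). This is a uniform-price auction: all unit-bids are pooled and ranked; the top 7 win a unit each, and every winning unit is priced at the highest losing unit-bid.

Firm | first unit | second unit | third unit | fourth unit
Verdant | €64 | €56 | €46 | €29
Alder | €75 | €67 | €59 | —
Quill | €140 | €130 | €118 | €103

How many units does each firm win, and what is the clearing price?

All unit-bids, highest first — top 7: 140 (Quill-1), 130 (Quill-2), 118 (Quill-3), 103 (Quill-4), 75 (Alder-1), 67 (Alder-2), 64 (Verdant-1)
First bid not allocated: €59.
Allocation: Alder 2, Quill 4, Verdant 1.

Alder 2, Quill 4, Verdant 1; clearing price €59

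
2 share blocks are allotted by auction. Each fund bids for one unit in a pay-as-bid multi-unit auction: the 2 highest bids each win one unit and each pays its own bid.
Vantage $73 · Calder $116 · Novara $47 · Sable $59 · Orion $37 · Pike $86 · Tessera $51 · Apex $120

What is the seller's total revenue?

Total revenue: $236

Bids ranked high→low: 120 (Apex), 116 (Calder), 86 (Pike), 73 (Vantage), …
Top 2: Apex, Calder.
Total revenue = 120 + 116 = $236.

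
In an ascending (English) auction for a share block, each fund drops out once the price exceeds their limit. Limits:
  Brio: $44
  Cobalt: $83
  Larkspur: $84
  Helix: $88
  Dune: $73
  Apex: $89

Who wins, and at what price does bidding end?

Apex wins at $88

Ascending (English) auction: the price rises until one bidder remains; the winner pays the price at which the last rival dropped out.
Limits in order: 89 (Apex) > 88 (Helix) > 84 (Larkspur) > 83 (Cobalt) > 73 (Dune) > 44 (Brio)
Bidding ends when Helix exits at $88; Apex takes it.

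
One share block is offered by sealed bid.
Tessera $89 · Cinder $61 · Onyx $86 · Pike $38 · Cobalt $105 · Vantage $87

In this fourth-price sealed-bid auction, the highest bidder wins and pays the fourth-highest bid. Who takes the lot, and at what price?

Cobalt pays $86

Rule: the highest bidder wins and pays the fourth-highest bid.
Sorting bids: 105 (Cobalt) > 89 (Tessera) > 87 (Vantage) > 86 (Onyx) > 61 (Cinder) > 38 (Pike)
Cobalt is highest; pays the fourth-highest bid, $86.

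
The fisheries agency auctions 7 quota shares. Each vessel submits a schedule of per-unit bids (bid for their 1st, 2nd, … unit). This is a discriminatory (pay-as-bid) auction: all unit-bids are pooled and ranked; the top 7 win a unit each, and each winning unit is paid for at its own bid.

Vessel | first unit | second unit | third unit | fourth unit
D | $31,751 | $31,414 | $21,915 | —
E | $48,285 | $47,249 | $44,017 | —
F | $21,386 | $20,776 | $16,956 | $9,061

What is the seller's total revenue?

Pooled unit-bids ranked (top 7): 48,285 (E-1), 47,249 (E-2), 44,017 (E-3), 31,751 (D-1), 31,414 (D-2), 21,915 (D-3), 21,386 (F-1)
Next rejected bid: $20,776 (not a price — pay-as-bid).
Each winning unit pays its own bid.
Revenue = 48,285 + 47,249 + 44,017 + 31,751 + 31,414 + 21,915 + 21,386 = $246,017.

Total revenue: $246,017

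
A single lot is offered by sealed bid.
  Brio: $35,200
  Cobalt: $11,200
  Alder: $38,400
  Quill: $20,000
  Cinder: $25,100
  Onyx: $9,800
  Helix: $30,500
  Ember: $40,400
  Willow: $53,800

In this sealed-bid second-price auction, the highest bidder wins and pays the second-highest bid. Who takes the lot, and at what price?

Willow pays $40,400

Sealed-bid second-price auction: the highest bidder wins and pays the second-highest bid.
Bids ranked: 53,800 (Willow) > 40,400 (Ember) > 38,400 (Alder) > 35,200 (Brio) > 30,500 (Helix) > 25,100 (Cinder) > …
Willow wins with the highest bid; price is set by the runner-up at $40,400.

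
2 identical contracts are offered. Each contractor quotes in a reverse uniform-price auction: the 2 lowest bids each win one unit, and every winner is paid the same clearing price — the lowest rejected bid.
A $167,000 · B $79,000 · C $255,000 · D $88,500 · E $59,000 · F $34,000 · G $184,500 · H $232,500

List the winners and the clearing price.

F, E; each is paid $79,000

Ordering the bids: 34,000 (F), 59,000 (E), 79,000 (B), 88,500 (D), …
Winners (2 units): F, E.
First losing bid is B's $79,000, which sets the uniform price.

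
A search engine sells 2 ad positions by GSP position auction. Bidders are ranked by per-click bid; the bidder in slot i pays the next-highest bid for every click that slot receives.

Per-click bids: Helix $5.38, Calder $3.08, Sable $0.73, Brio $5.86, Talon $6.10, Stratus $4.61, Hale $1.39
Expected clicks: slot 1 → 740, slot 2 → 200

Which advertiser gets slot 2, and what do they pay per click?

Ranked by bid: $6.10 (Talon) > $5.86 (Brio) > $5.38 (Helix) > …
Slot 2 goes to the second-ranked bidder, Brio, who pays the next bid down: $5.38/click.

Brio; $5.38 per click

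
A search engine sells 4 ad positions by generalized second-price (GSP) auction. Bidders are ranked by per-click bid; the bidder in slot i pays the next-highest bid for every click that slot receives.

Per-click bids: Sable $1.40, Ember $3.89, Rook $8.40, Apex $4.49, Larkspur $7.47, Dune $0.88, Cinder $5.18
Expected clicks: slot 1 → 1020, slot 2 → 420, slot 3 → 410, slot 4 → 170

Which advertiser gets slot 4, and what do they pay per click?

Apex; $3.89 per click

Sorting advertisers: $8.40 (Rook) > $7.47 (Larkspur) > $5.18 (Cinder) > $4.49 (Apex) > $3.89 (Ember) > …
Slot 4 goes to the fourth-ranked bidder, Apex, who pays the next bid down: $3.89/click.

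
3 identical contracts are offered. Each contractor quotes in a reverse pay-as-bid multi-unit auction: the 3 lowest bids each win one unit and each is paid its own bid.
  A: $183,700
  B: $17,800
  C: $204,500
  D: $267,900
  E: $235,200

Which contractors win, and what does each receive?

B $17,800, A $183,700, C $204,500

Sorting: 17,800 (B), 183,700 (A), 204,500 (C), 235,200 (E), 267,900 (D)
Winners (3 units): B, A, C.
Each winner is paid its own bid: B $17,800, A $183,700, C $204,500.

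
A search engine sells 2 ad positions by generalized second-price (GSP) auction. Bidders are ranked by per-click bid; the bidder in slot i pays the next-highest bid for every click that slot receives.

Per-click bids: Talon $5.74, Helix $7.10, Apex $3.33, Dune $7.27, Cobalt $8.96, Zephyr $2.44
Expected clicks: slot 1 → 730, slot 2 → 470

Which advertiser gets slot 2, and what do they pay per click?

Dune; $7.10 per click

Sorting advertisers: $8.96 (Cobalt) > $7.27 (Dune) > $7.10 (Helix) > …
Slot 2 goes to the second-ranked bidder, Dune, who pays the next bid down: $7.10/click.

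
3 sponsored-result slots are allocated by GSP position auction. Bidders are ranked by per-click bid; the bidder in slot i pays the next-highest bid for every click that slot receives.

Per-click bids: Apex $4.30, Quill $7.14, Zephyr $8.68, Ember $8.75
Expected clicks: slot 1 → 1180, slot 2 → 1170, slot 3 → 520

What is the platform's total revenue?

Total revenue: $20832.20

Sorting advertisers: $8.75 (Ember) > $8.68 (Zephyr) > $7.14 (Quill) > $4.30 (Apex)
Slot 1: Ember pays $8.68 × 1180 = $10242.40
Slot 2: Zephyr pays $7.14 × 1170 = $8353.80
Slot 3: Quill pays $4.30 × 520 = $2236.00
Total = $20832.20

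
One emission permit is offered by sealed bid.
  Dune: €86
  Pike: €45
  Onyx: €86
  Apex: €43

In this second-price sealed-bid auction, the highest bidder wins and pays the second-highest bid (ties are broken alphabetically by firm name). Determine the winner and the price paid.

Dune pays €86

Second-price sealed-bid auction: the highest bidder wins and pays the second-highest bid.
Bids in order: 86 (Dune) > 86 (Onyx) > 45 (Pike) > 43 (Apex)
Dune and Onyx tie at €86; tie-break gives it to Dune.
Dune is highest; pays the second-highest bid, €86.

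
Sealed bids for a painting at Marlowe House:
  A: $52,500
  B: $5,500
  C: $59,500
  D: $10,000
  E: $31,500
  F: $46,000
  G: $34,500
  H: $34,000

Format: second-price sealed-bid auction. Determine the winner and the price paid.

Rule: the highest bidder wins and pays the second-highest bid.
Bids in order: 59,500 (C) > 52,500 (A) > 46,000 (F) > 34,500 (G) > 34,000 (H) > 31,500 (E) > …
C wins with the highest bid; price is set by the runner-up at $52,500.

C pays $52,500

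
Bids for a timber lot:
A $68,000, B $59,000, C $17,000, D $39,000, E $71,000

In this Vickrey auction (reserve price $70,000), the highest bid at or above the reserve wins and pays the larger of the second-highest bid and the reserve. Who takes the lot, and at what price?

E pays $70,000

Sorting bids: 71,000 (E) > 68,000 (A) > 59,000 (B) > 39,000 (D) > 17,000 (C)
E has the top bid at or above the reserve ($71,000).
Second-highest bid $68,000 is below the reserve $70,000, so the reserve binds → payment $70,000.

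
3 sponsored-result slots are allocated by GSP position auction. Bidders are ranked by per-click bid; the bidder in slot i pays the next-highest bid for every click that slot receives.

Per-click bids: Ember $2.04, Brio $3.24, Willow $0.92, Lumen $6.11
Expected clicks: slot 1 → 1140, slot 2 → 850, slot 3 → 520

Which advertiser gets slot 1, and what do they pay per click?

Per-click bids in order: $6.11 (Lumen) > $3.24 (Brio) > $2.04 (Ember) > $0.92 (Willow)
Slot 1 goes to the first-ranked bidder, Lumen, who pays the next bid down: $3.24/click.

Lumen; $3.24 per click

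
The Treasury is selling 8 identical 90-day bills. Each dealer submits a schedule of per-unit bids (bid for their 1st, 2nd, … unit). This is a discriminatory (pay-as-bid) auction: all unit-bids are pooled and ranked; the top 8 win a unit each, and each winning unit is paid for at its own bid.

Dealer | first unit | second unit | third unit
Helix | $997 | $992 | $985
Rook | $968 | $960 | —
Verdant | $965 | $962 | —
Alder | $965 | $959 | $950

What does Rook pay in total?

Rook pays $1,928

Merging the schedules and taking the best 8: 997 (Helix-1), 992 (Helix-2), 985 (Helix-3), 968 (Rook-1), 965 (Verdant-1), 965 (Alder-1), 962 (Verdant-2), 960 (Rook-2)
Next rejected bid: $959 (not a price — pay-as-bid).
Rook's winning unit-bids: 968 + 960 = $1,928.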